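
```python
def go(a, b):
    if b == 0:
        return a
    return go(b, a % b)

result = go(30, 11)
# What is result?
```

go(30, 11) -> go(11, 8) -> go(8, 3) -> go(3, 2) -> go(2, 1) -> go(1, 0) -> 1

Answer: 1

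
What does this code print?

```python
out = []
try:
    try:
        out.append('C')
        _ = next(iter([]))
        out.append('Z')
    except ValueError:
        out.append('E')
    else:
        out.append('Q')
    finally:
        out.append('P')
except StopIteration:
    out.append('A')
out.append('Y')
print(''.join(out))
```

Execution trace: 'C' (inner try body) → 'P' (inner finally) → 'A' (outer except StopIteration) → 'Y' (after the try/except). Output: CPAY

Answer: CPAY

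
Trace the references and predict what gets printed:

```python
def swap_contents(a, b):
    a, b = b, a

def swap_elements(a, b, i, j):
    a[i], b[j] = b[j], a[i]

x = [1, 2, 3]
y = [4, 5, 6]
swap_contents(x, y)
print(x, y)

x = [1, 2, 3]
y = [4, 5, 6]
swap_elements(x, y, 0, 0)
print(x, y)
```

Key concept: parameter rebinding vs mutation.
Step by step:
`x = [1, 2, 3]` → x = [1, 2, 3]
`y = [4, 5, 6]` → y = [4, 5, 6]
`swap_contents(x, y)` → no visible change to tracked variables
`print(x, y)` → prints [1, 2, 3] [4, 5, 6]
`x = [1, 2, 3]` → x = [1, 2, 3]
`y = [4, 5, 6]` → y = [4, 5, 6]
`swap_elements(x, y, 0, 0)` → x = [4, 2, 3]; y = [1, 5, 6]
`print(x, y)` → prints [4, 2, 3] [1, 5, 6]

Answer:
[1, 2, 3] [4, 5, 6]
[4, 2, 3] [1, 5, 6]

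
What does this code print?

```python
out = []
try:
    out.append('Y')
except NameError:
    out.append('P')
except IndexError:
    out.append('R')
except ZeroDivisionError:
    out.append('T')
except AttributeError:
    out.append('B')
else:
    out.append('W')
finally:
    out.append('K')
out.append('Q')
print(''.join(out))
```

Execution trace: 'Y' (try body, no exception) → 'W' (else) → 'K' (finally) → 'Q' (after the try/except). Output: YWKQ

Answer: YWKQ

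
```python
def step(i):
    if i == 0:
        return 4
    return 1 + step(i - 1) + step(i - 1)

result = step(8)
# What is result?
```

step(i) = 1 + 2·step(i-1), step(0)=4. Closed form: (4+1)·2^8 - 1 = 1279.

Answer: 1279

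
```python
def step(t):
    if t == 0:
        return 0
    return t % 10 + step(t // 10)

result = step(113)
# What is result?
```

Sum of digits of 113: 3 + 1 + 1 = 5

Answer: 5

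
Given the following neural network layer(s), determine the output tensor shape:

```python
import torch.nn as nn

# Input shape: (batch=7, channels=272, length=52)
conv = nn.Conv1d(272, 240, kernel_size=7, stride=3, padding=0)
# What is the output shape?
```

Input: (7, 272, 52) -> Output: (7, 240, 16)

Answer: (7, 240, 16)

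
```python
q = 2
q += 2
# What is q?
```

Trace:
`q = 2` → q = 2
`q += 2` → q = 4
So q = 4

Answer: 4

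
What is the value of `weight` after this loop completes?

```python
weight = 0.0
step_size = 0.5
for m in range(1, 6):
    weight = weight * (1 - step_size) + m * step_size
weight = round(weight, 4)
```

Moving average with lr=0.5
`weight` takes the values: 0.0 → 0.5 → 1.25 → 2.125 → 3.0625 → 4.03125 → 4.0312

Answer: 4.0312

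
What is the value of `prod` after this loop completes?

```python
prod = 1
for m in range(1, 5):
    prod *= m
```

4! = 24
`prod` takes the values: 1 → 2 → 6 → 24

Answer: 24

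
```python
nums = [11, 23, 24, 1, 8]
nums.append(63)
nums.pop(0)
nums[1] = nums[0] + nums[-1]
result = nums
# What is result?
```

Trace:
`nums = [11, 23, 24, 1, 8]` → nums = [11, 23, 24, 1, 8]
`nums.append(63)` → nums = [11, 23, 24, 1, 8, 63]
`nums.pop(0)` → nums = [23, 24, 1, 8, 63]
`nums[1] = nums[0] + nums[-1]` → nums = [23, 86, 1, 8, 63]
`result = nums` → result = [23, 86, 1, 8, 63]
So result = [23, 86, 1, 8, 63]

Answer: [23, 86, 1, 8, 63]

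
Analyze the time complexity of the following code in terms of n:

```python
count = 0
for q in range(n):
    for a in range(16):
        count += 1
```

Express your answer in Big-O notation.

Each loop level contributes: n × 1. Multiplying the contributions gives O(n).

Answer: O(n)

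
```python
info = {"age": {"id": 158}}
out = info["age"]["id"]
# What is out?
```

Trace:
`info = {"age": {"id": 158}}` → info = {'age': {'id': 158}}
`out = info["age"]["id"]` → out = 158
So out = 158

Answer: 158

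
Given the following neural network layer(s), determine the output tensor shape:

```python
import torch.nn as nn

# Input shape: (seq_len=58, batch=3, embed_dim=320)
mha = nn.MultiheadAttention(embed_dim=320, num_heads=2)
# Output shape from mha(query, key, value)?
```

Input: (58, 3, 320) -> Output: (58, 3, 320)

Answer: (58, 3, 320)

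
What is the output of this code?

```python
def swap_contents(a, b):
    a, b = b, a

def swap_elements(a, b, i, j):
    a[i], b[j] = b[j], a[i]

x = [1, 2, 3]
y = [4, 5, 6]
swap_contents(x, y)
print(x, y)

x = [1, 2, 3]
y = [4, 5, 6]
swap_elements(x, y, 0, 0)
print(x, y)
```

Key concept: parameter rebinding vs mutation.
Step by step:
`x = [1, 2, 3]` → x = [1, 2, 3]
`y = [4, 5, 6]` → y = [4, 5, 6]
`swap_contents(x, y)` → no visible change to tracked variables
`print(x, y)` → prints [1, 2, 3] [4, 5, 6]
`x = [1, 2, 3]` → x = [1, 2, 3]
`y = [4, 5, 6]` → y = [4, 5, 6]
`swap_elements(x, y, 0, 0)` → x = [4, 2, 3]; y = [1, 5, 6]
`print(x, y)` → prints [4, 2, 3] [1, 5, 6]

Answer:
[1, 2, 3] [4, 5, 6]
[4, 2, 3] [1, 5, 6]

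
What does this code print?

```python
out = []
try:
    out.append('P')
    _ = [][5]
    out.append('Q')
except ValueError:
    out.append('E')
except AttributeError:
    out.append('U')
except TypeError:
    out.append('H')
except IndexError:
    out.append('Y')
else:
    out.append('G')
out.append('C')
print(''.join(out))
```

Execution trace: 'P' (try body) → 'Y' (except IndexError) → 'C' (after the try/except). Output: PYC

Answer: PYC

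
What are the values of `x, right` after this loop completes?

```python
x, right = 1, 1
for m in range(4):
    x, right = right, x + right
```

Fibonacci: after 4 iterations
`x, right` takes the values: (1, 1) → (1, 2) → (2, 3) → (3, 5) → (5, 8)

Answer: 5, 8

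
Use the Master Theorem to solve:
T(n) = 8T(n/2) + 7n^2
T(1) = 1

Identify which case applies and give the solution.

a=8, b=2, f(n)=7n^2. log_2(8) = 3. Since c=2 < 3, Case 1 applies: T(n) = Θ(n^log_b(a)) = O(n^3).

Answer: O(n^3) - Case 1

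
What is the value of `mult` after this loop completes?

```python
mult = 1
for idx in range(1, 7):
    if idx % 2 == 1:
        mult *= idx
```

Product of odd numbers 1 to 6
`mult` takes the values: 1 → 3 → 15

Answer: 15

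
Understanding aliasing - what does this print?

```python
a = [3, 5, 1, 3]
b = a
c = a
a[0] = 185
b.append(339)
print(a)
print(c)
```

Key concept: multiple aliases.
Step by step:
`a = [3, 5, 1, 3]` → a = [3, 5, 1, 3]
`b = a` → b = [3, 5, 1, 3] (same object as a)
`c = a` → c = [3, 5, 1, 3] (same object as a, b)
`a[0] = 185` → a = [185, 5, 1, 3] (same object as b, c); b = [185, 5, 1, 3] (same object as a, c); c = [185, 5, 1, 3] (same object as a, b)
`b.append(339)` → a = [185, 5, 1, 3, 339] (same object as b, c); b = [185, 5, 1, 3, 339] (same object as a, c); c = [185, 5, 1, 3, 339] (same object as a, b)
`print(a)` → prints [185, 5, 1, 3, 339]
`print(c)` → prints [185, 5, 1, 3, 339]

Answer:
[185, 5, 1, 3, 339]
[185, 5, 1, 3, 339]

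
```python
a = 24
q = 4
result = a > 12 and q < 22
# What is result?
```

Trace:
`a = 24` → a = 24
`q = 4` → q = 4
`result = a > 12 and q < 22` → result = True
So result = True

Answer: True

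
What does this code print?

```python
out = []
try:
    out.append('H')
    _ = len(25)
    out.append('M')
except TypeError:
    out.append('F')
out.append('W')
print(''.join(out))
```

Execution trace: 'H' (try body) → 'F' (except TypeError) → 'W' (after the try/except). Output: HFW

Answer: HFW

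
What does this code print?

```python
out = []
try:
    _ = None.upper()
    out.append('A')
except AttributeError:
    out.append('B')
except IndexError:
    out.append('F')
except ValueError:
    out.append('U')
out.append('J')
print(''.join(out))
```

Execution trace: 'B' (except AttributeError) → 'J' (after the try/except). Output: BJ

Answer: BJ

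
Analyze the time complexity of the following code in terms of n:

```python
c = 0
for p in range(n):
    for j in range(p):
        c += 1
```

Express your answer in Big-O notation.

Each loop level contributes: n × n. Multiplying the contributions gives O(n^2).

Answer: O(n^2)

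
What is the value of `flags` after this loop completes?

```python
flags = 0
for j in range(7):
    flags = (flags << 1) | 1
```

Build 7 consecutive 1-bits: 0b1111111
`flags` takes the values: 0 → 1 → 3 → 7 → 15 → 31 → 63 → 127

Answer: 127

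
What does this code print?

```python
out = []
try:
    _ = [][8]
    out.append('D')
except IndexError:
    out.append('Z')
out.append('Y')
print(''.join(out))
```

Execution trace: 'Z' (except IndexError) → 'Y' (after the try/except). Output: ZY

Answer: ZY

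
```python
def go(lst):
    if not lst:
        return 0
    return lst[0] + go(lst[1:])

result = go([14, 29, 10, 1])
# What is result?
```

14 + 29 + 10 + 1 + 0 = 54

Answer: 54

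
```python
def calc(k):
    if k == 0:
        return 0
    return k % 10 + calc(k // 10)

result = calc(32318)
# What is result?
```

Sum of digits of 32318: 8 + 1 + 3 + 2 + 3 = 17

Answer: 17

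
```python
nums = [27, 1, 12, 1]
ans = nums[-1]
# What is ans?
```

Trace:
`nums = [27, 1, 12, 1]` → nums = [27, 1, 12, 1]
`ans = nums[-1]` → ans = 1
So ans = 1

Answer: 1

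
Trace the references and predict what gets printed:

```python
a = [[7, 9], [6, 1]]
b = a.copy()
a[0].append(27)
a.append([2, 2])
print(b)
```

Key concept: shallow copy with nested lists.
Step by step:
`a = [[7, 9], [6, 1]]` → a = [[7, 9], [6, 1]]
`b = a.copy()` → b = [[7, 9], [6, 1]]
`a[0].append(27)` → a = [[7, 9, 27], [6, 1]]; b = [[7, 9, 27], [6, 1]]
`a.append([2, 2])` → a = [[7, 9, 27], [6, 1], [2, 2]]
`print(b)` → prints [[7, 9, 27], [6, 1]]

Answer: [[7, 9, 27], [6, 1]]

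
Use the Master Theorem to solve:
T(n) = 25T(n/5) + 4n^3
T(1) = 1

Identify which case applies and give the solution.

a=25, b=5, f(n)=4n^3. log_5(25) = 2. Since c=3 > 2 and the regularity condition holds (25(n/5)^3 = (25/5^3)n^3 with 25/5^3 < 1), Case 3 applies: T(n) = Θ(f(n)) = O(n^3).

Answer: O(n^3) - Case 3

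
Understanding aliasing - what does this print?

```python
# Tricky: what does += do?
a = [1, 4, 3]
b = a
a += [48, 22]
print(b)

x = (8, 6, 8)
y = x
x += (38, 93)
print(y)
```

Key concept: += behavior differs for mutable vs immutable.
Step by step:
`a = [1, 4, 3]` → a = [1, 4, 3]
`b = a` → b = [1, 4, 3] (same object as a)
`a += [48, 22]` → a = [1, 4, 3, 48, 22] (same object as b); b = [1, 4, 3, 48, 22] (same object as a)
`print(b)` → prints [1, 4, 3, 48, 22]
`x = (8, 6, 8)` → x = (8, 6, 8)
`y = x` → y = (8, 6, 8)
`x += (38, 93)` → x = (8, 6, 8, 38, 93)
`print(y)` → prints (8, 6, 8)

Answer:
[1, 4, 3, 48, 22]
(8, 6, 8)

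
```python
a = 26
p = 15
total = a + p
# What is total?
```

Trace:
`a = 26` → a = 26
`p = 15` → p = 15
`total = a + p` → total = 41
So total = 41

Answer: 41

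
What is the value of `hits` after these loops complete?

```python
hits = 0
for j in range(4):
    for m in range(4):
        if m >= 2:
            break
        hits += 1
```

Inner breaks at 2, outer runs 4 times
`hits` takes the values: 0 → 1 → 2 → 3 → 4 → 5 → 6 → 7 → 8

Answer: 8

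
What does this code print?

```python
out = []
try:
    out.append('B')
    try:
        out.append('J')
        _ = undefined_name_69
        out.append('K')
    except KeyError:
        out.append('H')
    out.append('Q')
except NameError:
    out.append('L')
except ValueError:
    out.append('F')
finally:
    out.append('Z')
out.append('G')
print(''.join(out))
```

Execution trace: 'B' (try body) → 'J' (inner try body) → 'L' (except NameError) → 'Z' (finally) → 'G' (after the try/except). Output: BJLZG

Answer: BJLZG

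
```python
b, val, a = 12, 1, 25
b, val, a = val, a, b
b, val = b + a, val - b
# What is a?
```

Trace:
`b, val, a = 12, 1, 25` → b = 12; val = 1; a = 25
`b, val, a = val, a, b` → b = 1; val = 25; a = 12
`b, val = b + a, val - b` → b = 13; val = 24
So a = 12

Answer: 12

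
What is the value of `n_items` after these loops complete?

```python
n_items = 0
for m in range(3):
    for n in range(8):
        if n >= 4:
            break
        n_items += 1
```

Inner breaks at 4, outer runs 3 times
`n_items` takes the values: 0 → 1 → 2 → 3 → 4 → 5 → 6 → 7 → 8 → 9 → 10 → 11 → 12

Answer: 12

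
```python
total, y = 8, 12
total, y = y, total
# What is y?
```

Trace:
`total, y = 8, 12` → total = 8; y = 12
`total, y = y, total` → total = 12; y = 8
So y = 8

Answer: 8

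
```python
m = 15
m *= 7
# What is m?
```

Trace:
`m = 15` → m = 15
`m *= 7` → m = 105
So m = 105

Answer: 105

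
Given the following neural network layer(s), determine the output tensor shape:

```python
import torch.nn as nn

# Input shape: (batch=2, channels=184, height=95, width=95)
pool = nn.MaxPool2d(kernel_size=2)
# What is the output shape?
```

Input: (2, 184, 95, 95) -> Output: (2, 184, 47, 47)

Answer: (2, 184, 47, 47)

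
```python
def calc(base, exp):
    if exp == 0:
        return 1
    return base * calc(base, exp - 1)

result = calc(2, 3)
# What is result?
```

calc(2, 3) = 2 * 2 * 2 = 8

Answer: 8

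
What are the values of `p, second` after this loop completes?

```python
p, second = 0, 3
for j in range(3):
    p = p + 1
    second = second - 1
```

p goes 0→3, second goes 3→0
`p, second` takes the values: (0, 3) → (1, 3) → (1, 2) → (2, 2) → (2, 1) → (3, 1) → (3, 0)

Answer: 3, 0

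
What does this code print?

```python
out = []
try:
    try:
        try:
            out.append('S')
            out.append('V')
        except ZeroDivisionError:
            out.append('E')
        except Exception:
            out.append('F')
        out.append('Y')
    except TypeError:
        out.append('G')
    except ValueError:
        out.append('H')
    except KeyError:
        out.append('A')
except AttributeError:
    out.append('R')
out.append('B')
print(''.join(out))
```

Execution trace: 'S' (inner try body) → 'V' (inner try body, no exception) → 'Y' (try body, no exception) → 'B' (after the try/except). Output: SVYB

Answer: SVYB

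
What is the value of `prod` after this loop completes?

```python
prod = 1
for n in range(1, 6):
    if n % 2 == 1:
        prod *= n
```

Product of odd numbers 1 to 5
`prod` takes the values: 1 → 3 → 15

Answer: 15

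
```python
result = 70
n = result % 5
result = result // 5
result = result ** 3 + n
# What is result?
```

Trace:
`result = 70` → result = 70
`n = result % 5` → n = 0
`result = result // 5` → result = 14
`result = result ** 3 + n` → result = 2744
So result = 2744

Answer: 2744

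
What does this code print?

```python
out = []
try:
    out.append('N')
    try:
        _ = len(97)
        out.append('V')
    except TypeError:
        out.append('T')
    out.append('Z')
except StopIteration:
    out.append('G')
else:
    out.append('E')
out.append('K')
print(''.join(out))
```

Execution trace: 'N' (try body) → 'T' (inner except TypeError) → 'Z' (try body, no exception) → 'E' (else) → 'K' (after the try/except). Output: NTZEK

Answer: NTZEK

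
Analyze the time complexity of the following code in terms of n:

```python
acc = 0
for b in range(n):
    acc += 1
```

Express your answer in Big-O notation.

Each loop level contributes: n. Multiplying the contributions gives O(n).

Answer: O(n)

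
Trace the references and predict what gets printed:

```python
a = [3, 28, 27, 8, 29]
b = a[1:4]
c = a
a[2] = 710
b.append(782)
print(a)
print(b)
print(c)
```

Key concept: slice vs alias.
Step by step:
`a = [3, 28, 27, 8, 29]` → a = [3, 28, 27, 8, 29]
`b = a[1:4]` → b = [28, 27, 8]
`c = a` → c = [3, 28, 27, 8, 29] (same object as a)
`a[2] = 710` → a = [3, 28, 710, 8, 29] (same object as c); c = [3, 28, 710, 8, 29] (same object as a)
`b.append(782)` → b = [28, 27, 8, 782]
`print(a)` → prints [3, 28, 710, 8, 29]
`print(b)` → prints [28, 27, 8, 782]
`print(c)` → prints [3, 28, 710, 8, 29]

Answer:
[3, 28, 710, 8, 29]
[28, 27, 8, 782]
[3, 28, 710, 8, 29]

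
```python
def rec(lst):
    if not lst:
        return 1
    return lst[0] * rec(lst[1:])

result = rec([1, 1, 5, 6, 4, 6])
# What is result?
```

Product over [1, 1, 5, 6, 4, 6] = 1 * 1 * 5 * 6 * 4 * 6 = 720

Answer: 720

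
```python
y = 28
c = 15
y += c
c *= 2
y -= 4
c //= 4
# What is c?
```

Trace:
`y = 28` → y = 28
`c = 15` → c = 15
`y += c` → y = 43
`c *= 2` → c = 30
`y -= 4` → y = 39
`c //= 4` → c = 7
So c = 7

Answer: 7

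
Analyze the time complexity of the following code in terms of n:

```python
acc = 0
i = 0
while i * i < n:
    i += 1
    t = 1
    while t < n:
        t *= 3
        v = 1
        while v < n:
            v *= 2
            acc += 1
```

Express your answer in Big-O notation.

Each loop level contributes: √n × log n × log n. Multiplying the contributions gives O(√n log² n).

Answer: O(√n log² n)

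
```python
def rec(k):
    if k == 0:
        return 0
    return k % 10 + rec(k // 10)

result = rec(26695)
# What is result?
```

Sum of digits of 26695: 5 + 9 + 6 + 6 + 2 = 28

Answer: 28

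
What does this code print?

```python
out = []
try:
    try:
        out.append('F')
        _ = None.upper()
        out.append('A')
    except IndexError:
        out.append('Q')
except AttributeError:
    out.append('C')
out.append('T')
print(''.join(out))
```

Execution trace: 'F' (try body) → 'C' (outer except AttributeError) → 'T' (after the try/except). Output: FCT

Answer: FCT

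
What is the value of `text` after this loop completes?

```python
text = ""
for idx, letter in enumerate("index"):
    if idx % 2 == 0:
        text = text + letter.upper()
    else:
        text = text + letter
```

Uppercase even positions in 'index'
`text` takes the values: "" → "I" → "In" → "InD" → "InDe" → "InDeX"

Answer: "InDeX"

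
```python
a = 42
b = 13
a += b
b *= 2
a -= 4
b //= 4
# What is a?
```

Trace:
`a = 42` → a = 42
`b = 13` → b = 13
`a += b` → a = 55
`b *= 2` → b = 26
`a -= 4` → a = 51
`b //= 4` → b = 6
So a = 51

Answer: 51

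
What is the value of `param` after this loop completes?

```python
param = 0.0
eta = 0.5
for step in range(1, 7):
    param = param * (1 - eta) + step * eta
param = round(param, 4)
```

Moving average with lr=0.5
`param` takes the values: 0.0 → 0.5 → 1.25 → 2.125 → 3.0625 → 4.03125 → 5.015625 → 5.0156

Answer: 5.0156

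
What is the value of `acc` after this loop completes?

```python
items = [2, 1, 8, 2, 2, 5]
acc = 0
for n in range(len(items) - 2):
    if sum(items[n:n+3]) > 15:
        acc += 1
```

Count windows with sum > 15
`acc` takes the values: 0

Answer: 0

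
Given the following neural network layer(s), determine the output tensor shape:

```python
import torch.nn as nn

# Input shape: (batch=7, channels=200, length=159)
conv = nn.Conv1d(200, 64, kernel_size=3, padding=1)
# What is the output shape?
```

Input: (7, 200, 159) -> Output: (7, 64, 159)

Answer: (7, 64, 159)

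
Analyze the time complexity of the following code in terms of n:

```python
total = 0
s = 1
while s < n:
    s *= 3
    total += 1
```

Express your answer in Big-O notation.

Each loop level contributes: log n. Multiplying the contributions gives O(log n).

Answer: O(log n)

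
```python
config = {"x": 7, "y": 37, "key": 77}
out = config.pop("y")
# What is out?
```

Trace:
`config = {"x": 7, "y": 37, "key": 77}` → config = {'x': 7, 'y': 37, 'key': 77}
`out = config.pop("y")` → config = {'x': 7, 'key': 77}; out = 37
So out = 37

Answer: 37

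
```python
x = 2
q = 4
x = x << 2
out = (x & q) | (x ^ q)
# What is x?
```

Trace:
`x = 2` → x = 2
`q = 4` → q = 4
`x = x << 2` → x = 8
`out = (x & q) | (x ^ q)` → out = 12
So x = 8

Answer: 8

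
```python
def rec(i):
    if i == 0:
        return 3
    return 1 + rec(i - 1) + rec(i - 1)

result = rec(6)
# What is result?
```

rec(i) = 1 + 2·rec(i-1), rec(0)=3. Closed form: (3+1)·2^6 - 1 = 255.

Answer: 255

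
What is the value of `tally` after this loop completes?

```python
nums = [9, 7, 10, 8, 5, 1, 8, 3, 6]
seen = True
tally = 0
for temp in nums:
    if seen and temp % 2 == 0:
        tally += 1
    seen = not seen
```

Count even values at even positions
`tally` takes the values: 0 → 1 → 2 → 3

Answer: 3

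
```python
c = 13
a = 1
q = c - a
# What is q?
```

Trace:
`c = 13` → c = 13
`a = 1` → a = 1
`q = c - a` → q = 12
So q = 12

Answer: 12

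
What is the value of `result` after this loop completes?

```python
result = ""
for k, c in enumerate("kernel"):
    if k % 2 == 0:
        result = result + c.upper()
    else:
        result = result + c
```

Uppercase even positions in 'kernel'
`result` takes the values: "" → "K" → "Ke" → "KeR" → "KeRn" → "KeRnE" → "KeRnEl"

Answer: "KeRnEl"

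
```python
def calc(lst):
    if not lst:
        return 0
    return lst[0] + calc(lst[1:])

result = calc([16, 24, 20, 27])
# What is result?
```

16 + 24 + 20 + 27 + 0 = 87

Answer: 87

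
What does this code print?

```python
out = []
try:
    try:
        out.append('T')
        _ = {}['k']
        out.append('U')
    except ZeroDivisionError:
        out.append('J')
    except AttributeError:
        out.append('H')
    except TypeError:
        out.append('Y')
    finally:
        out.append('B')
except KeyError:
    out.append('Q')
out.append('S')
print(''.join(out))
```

Execution trace: 'T' (try body) → 'B' (finally) → 'Q' (outer except KeyError) → 'S' (after the try/except). Output: TBQS

Answer: TBQS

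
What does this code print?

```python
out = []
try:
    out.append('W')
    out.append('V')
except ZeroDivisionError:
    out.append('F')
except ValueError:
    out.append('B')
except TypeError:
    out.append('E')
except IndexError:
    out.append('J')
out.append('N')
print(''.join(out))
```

Execution trace: 'W' (try body) → 'V' (try body, no exception) → 'N' (after the try/except). Output: WVN

Answer: WVN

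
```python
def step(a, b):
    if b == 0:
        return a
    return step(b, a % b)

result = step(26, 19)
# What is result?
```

step(26, 19) -> step(19, 7) -> step(7, 5) -> step(5, 2) -> step(2, 1) -> step(1, 0) -> 1

Answer: 1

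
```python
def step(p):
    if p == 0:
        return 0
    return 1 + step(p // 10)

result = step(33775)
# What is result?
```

Count of digits of 33775: 5

Answer: 5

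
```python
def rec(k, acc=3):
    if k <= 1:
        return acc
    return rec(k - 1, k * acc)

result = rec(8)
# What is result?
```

Accumulator trace (n, acc): (8, 3) -> (7, 24) -> (6, 168) -> (5, 1008) -> (4, 5040) -> (3, 20160) -> (2, 60480) -> (1, 120960) -> return 120960

Answer: 120960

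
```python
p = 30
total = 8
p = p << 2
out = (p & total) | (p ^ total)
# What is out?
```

Trace:
`p = 30` → p = 30
`total = 8` → total = 8
`p = p << 2` → p = 120
`out = (p & total) | (p ^ total)` → out = 120
So out = 120

Answer: 120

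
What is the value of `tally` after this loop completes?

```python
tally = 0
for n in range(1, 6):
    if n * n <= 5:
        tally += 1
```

Count numbers where n² ≤ 5
`tally` takes the values: 0 → 1 → 2

Answer: 2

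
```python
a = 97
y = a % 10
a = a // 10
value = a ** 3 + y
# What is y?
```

Trace:
`a = 97` → a = 97
`y = a % 10` → y = 7
`a = a // 10` → a = 9
`value = a ** 3 + y` → value = 736
So y = 7

Answer: 7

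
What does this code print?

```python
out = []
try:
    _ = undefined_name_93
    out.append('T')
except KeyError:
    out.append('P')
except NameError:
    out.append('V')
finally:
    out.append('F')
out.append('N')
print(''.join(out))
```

Execution trace: 'V' (except NameError) → 'F' (finally) → 'N' (after the try/except). Output: VFN

Answer: VFN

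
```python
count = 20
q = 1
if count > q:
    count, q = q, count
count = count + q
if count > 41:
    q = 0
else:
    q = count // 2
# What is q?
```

Trace:
`count = 20` → count = 20
`q = 1` → q = 1
`if count > q: ...` → count > q is True → count = 1; q = 20
`count = count + q` → count = 21
`if count > 41: ...` → count > 41 is False, take else branch → q = 10
So q = 10

Answer: 10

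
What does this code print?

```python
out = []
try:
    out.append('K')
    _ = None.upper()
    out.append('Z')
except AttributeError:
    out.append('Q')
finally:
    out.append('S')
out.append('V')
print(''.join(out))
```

Execution trace: 'K' (try body) → 'Q' (except AttributeError) → 'S' (finally) → 'V' (after the try/except). Output: KQSV

Answer: KQSV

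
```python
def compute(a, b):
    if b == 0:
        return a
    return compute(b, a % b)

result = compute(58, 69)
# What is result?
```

compute(58, 69) -> compute(69, 58) -> compute(58, 11) -> compute(11, 3) -> compute(3, 2) -> compute(2, 1) -> compute(1, 0) -> 1

Answer: 1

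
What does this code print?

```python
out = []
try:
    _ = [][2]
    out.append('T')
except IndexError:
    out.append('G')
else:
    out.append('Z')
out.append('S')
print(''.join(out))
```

Execution trace: 'G' (except IndexError) → 'S' (after the try/except). Output: GS

Answer: GS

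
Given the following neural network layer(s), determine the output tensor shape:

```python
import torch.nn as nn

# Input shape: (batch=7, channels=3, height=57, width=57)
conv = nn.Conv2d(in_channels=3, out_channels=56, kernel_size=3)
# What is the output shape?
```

Input: (7, 3, 57, 57) -> Output: (7, 56, 55, 55)

Answer: (7, 56, 55, 55)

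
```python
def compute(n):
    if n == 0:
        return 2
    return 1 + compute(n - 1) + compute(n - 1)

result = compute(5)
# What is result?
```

compute(n) = 1 + 2·compute(n-1), compute(0)=2. Closed form: (2+1)·2^5 - 1 = 95.

Answer: 95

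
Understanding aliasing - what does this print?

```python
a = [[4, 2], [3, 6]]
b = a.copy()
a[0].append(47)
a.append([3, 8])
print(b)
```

Key concept: shallow copy with nested lists.
Step by step:
`a = [[4, 2], [3, 6]]` → a = [[4, 2], [3, 6]]
`b = a.copy()` → b = [[4, 2], [3, 6]]
`a[0].append(47)` → a = [[4, 2, 47], [3, 6]]; b = [[4, 2, 47], [3, 6]]
`a.append([3, 8])` → a = [[4, 2, 47], [3, 6], [3, 8]]
`print(b)` → prints [[4, 2, 47], [3, 6]]

Answer: [[4, 2, 47], [3, 6]]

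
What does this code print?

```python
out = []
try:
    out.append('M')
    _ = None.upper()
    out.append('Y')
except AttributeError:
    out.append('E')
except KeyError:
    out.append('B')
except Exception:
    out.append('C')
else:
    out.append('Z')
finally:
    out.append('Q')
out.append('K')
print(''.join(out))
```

Execution trace: 'M' (try body) → 'E' (except AttributeError) → 'Q' (finally) → 'K' (after the try/except). Output: MEQK

Answer: MEQK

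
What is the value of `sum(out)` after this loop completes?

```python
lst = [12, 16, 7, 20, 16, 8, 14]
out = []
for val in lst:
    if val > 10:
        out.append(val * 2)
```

Sum of doubled values > 10
`out` takes the values: [] → [24] → [24, 32] → [24, 32, 40] → [24, 32, 40, 32] → [24, 32, 40, 32, 28]
So `sum(out)` = 156

Answer: 156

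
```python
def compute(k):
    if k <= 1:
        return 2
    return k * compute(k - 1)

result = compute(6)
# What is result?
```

compute(6) = 6 * 5 * 4 * 3 * 2 * 2 = 1440

Answer: 1440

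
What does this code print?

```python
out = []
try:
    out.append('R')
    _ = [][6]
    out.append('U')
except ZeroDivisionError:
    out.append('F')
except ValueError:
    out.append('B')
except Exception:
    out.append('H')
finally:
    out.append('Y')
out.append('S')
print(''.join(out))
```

Execution trace: 'R' (try body) → 'H' (except Exception) → 'Y' (finally) → 'S' (after the try/except). Output: RHYS

Answer: RHYS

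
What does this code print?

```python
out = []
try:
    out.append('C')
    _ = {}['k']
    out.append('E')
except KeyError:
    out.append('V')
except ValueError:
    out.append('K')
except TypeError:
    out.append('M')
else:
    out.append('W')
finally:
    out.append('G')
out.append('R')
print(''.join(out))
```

Execution trace: 'C' (try body) → 'V' (except KeyError) → 'G' (finally) → 'R' (after the try/except). Output: CVGR

Answer: CVGR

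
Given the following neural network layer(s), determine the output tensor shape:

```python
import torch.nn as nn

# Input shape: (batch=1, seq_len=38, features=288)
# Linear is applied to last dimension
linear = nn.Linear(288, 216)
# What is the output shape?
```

Input: (1, 38, 288) -> Output: (1, 38, 216)

Answer: (1, 38, 216)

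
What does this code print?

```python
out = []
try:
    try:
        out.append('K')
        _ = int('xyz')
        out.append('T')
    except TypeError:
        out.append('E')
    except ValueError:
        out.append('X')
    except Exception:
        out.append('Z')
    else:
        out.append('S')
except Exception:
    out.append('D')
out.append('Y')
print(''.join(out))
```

Execution trace: 'K' (inner try body) → 'X' (inner except ValueError) → 'Y' (after the try/except). Output: KXY

Answer: KXY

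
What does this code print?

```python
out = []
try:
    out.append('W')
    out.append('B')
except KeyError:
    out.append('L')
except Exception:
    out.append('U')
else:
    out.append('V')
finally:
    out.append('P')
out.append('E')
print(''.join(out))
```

Execution trace: 'W' (try body) → 'B' (try body, no exception) → 'V' (else) → 'P' (finally) → 'E' (after the try/except). Output: WBVPE

Answer: WBVPE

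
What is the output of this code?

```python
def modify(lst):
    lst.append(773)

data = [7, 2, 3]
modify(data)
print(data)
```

Key concept: function modifies passed list.
Step by step:
`data = [7, 2, 3]` → data = [7, 2, 3]
`modify(data)` → data = [7, 2, 3, 773]
`print(data)` → prints [7, 2, 3, 773]

Answer: [7, 2, 3, 773]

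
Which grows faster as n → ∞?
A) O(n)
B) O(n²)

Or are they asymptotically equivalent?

O(n) vs O(n²): Higher order terms dominate.

Answer: B) O(n²) grows faster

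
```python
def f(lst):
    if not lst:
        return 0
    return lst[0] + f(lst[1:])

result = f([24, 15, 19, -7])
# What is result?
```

24 + 15 + 19 + (-7) + 0 = 51

Answer: 51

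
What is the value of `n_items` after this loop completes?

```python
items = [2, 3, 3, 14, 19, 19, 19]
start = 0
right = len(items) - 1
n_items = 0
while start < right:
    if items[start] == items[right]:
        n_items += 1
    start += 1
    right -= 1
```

Count matching pairs from ends
`n_items` takes the values: 0

Answer: 0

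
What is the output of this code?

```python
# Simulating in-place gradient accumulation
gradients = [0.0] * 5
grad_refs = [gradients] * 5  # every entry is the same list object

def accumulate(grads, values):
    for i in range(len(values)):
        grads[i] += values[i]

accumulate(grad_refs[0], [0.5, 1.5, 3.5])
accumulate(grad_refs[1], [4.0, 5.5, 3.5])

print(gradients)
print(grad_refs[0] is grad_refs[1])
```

Key concept: gradient accumulation aliasing.
Step by step:
`gradients = [0.0] * 5` → gradients = [0.0, 0.0, 0.0, 0.0, 0.0]
`grad_refs = [gradients] * 5` → grad_refs = [[0.0, 0.0, 0.0, 0.0, 0.0], [0.0, 0.0, 0.0, 0.0, 0.0], [0.0, 0.0, 0.0, 0.0, 0.0], [0.0, 0.0, 0.0, 0.0, 0.0], [0.0, 0.0, 0.0, 0.0, 0.0]]
`accumulate(grad_refs[0], [0.5, 1.5, 3.5])` → gradients = [0.5, 1.5, 3.5, 0.0, 0.0]; grad_refs = [[0.5, 1.5, 3.5, 0.0, 0.0], [0.5, 1.5, 3.5, 0.0, 0.0], [0.5, 1.5, 3.5, 0.0, 0.0], [0.5, 1.5, 3.5, 0.0, 0.0], [0.5, 1.5, 3.5, 0.0, 0.0]]
`accumulate(grad_refs[1], [4.0, 5.5, 3.5])` → gradients = [4.5, 7.0, 7.0, 0.0, 0.0]; grad_refs = [[4.5, 7.0, 7.0, 0.0, 0.0], [4.5, 7.0, 7.0, 0.0, 0.0], [4.5, 7.0, 7.0, 0.0, 0.0], [4.5, 7.0, 7.0, 0.0, 0.0], [4.5, 7.0, 7.0, 0.0, 0.0]]
`print(gradients)` → prints [4.5, 7.0, 7.0, 0.0, 0.0]
`print(grad_refs[0] is grad_refs[1])` → prints True

Answer:
[4.5, 7.0, 7.0, 0.0, 0.0]
True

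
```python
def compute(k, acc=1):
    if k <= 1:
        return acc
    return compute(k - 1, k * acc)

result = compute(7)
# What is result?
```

Accumulator trace (n, acc): (7, 1) -> (6, 7) -> (5, 42) -> (4, 210) -> (3, 840) -> (2, 2520) -> (1, 5040) -> return 5040

Answer: 5040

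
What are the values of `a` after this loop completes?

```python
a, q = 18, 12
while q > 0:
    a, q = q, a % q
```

GCD of 18 and 12
`a` takes the values: 18 → 12 → 6

Answer: 6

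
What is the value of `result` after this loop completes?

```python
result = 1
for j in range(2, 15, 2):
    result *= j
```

Product of even numbers 2 to 14
`result` takes the values: 1 → 2 → 8 → 48 → 384 → 3840 → 46080 → 645120

Answer: 645120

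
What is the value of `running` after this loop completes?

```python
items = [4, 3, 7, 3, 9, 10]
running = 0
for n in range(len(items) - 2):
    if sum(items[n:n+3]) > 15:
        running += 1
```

Count windows with sum > 15
`running` takes the values: 0 → 1 → 2

Answer: 2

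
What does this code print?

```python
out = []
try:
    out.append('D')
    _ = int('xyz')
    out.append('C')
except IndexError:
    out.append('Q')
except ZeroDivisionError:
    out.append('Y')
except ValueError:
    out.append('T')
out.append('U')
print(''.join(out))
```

Execution trace: 'D' (try body) → 'T' (except ValueError) → 'U' (after the try/except). Output: DTU

Answer: DTU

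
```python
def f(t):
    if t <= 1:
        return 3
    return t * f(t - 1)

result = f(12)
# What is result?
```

f(12) = 12 * 11 * 10 * 9 * 8 * 7 * 6 * 5 * 4 * 3 * 2 * 3 = 1437004800

Answer: 1437004800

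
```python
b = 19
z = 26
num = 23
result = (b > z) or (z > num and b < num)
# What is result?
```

Trace:
`b = 19` → b = 19
`z = 26` → z = 26
`num = 23` → num = 23
`result = (b > z) or (z > num and b < num)` → result = True
So result = True

Answer: True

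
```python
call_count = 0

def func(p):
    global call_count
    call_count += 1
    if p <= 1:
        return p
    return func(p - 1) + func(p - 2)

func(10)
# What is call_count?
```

Calls(p) = 1 + Calls(p-1) + Calls(p-2); Calls(0)=Calls(1)=1. For p=10 this gives 177.

Answer: 177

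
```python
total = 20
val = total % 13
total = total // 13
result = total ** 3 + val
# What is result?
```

Trace:
`total = 20` → total = 20
`val = total % 13` → val = 7
`total = total // 13` → total = 1
`result = total ** 3 + val` → result = 8
So result = 8

Answer: 8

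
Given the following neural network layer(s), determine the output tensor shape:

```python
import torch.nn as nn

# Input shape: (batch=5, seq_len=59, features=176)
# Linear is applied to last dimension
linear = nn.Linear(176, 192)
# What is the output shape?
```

Input: (5, 59, 176) -> Output: (5, 59, 192)

Answer: (5, 59, 192)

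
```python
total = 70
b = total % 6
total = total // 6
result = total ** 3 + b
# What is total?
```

Trace:
`total = 70` → total = 70
`b = total % 6` → b = 4
`total = total // 6` → total = 11
`result = total ** 3 + b` → result = 1335
So total = 11

Answer: 11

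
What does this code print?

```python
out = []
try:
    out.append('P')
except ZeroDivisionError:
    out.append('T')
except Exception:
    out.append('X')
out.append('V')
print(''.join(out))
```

Execution trace: 'P' (try body, no exception) → 'V' (after the try/except). Output: PV

Answer: PV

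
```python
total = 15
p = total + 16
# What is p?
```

Trace:
`total = 15` → total = 15
`p = total + 16` → p = 31
So p = 31

Answer: 31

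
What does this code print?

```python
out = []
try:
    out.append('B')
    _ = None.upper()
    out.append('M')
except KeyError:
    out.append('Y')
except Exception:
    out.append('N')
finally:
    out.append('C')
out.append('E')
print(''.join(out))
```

Execution trace: 'B' (try body) → 'N' (except Exception) → 'C' (finally) → 'E' (after the try/except). Output: BNCE

Answer: BNCE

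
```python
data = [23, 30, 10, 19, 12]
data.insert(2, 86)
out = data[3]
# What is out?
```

Trace:
`data = [23, 30, 10, 19, 12]` → data = [23, 30, 10, 19, 12]
`data.insert(2, 86)` → data = [23, 30, 86, 10, 19, 12]
`out = data[3]` → out = 10
So out = 10

Answer: 10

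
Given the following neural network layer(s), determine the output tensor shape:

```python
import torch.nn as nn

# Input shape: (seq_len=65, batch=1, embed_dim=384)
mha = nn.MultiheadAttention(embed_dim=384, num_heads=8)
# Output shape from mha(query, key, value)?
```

Input: (65, 1, 384) -> Output: (65, 1, 384)

Answer: (65, 1, 384)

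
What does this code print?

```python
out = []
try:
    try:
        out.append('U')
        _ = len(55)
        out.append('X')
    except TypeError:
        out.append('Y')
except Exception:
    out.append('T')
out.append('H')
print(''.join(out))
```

Execution trace: 'U' (inner try body) → 'Y' (inner except TypeError) → 'H' (after the try/except). Output: UYH

Answer: UYH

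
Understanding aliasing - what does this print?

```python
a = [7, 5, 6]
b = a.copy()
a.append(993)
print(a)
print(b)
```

Key concept: list.copy() creates independent copy.
Step by step:
`a = [7, 5, 6]` → a = [7, 5, 6]
`b = a.copy()` → b = [7, 5, 6]
`a.append(993)` → a = [7, 5, 6, 993]
`print(a)` → prints [7, 5, 6, 993]
`print(b)` → prints [7, 5, 6]

Answer:
[7, 5, 6, 993]
[7, 5, 6]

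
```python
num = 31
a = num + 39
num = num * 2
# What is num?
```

Trace:
`num = 31` → num = 31
`a = num + 39` → a = 70
`num = num * 2` → num = 62
So num = 62

Answer: 62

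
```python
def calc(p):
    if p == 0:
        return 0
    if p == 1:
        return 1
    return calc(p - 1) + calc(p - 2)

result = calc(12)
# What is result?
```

Build up from base cases: calc(0)=0, calc(1)=1, calc(2)=1, calc(3)=2, calc(4)=3, calc(5)=5, calc(6)=8, ..., calc(12)=144

Answer: 144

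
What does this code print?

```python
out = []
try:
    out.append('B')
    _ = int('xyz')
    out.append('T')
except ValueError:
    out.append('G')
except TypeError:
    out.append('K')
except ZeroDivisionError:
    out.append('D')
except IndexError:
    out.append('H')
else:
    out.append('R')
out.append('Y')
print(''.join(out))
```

Execution trace: 'B' (try body) → 'G' (except ValueError) → 'Y' (after the try/except). Output: BGY

Answer: BGY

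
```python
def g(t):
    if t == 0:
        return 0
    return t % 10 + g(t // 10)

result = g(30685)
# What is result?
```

Sum of digits of 30685: 5 + 8 + 6 + 0 + 3 = 22

Answer: 22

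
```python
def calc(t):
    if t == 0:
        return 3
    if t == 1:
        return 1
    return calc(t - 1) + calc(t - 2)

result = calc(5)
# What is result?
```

Build up from base cases: calc(0)=3, calc(1)=1, calc(2)=4, calc(3)=5, calc(4)=9, calc(5)=14

Answer: 14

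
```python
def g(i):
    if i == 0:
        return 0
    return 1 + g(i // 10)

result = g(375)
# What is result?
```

Count of digits of 375: 3

Answer: 3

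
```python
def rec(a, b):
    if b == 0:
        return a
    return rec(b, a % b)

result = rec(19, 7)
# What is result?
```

rec(19, 7) -> rec(7, 5) -> rec(5, 2) -> rec(2, 1) -> rec(1, 0) -> 1

Answer: 1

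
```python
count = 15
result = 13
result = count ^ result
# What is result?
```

Trace:
`count = 15` → count = 15
`result = 13` → result = 13
`result = count ^ result` → result = 2
So result = 2

Answer: 2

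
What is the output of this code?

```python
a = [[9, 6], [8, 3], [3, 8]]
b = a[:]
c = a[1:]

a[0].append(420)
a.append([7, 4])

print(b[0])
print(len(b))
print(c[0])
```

Key concept: slice with nested mutation.
Step by step:
`a = [[9, 6], [8, 3], [3, 8]]` → a = [[9, 6], [8, 3], [3, 8]]
`b = a[:]` → b = [[9, 6], [8, 3], [3, 8]]
`c = a[1:]` → c = [[8, 3], [3, 8]]
`a[0].append(420)` → a = [[9, 6, 420], [8, 3], [3, 8]]; b = [[9, 6, 420], [8, 3], [3, 8]]
`a.append([7, 4])` → a = [[9, 6, 420], [8, 3], [3, 8], [7, 4]]
`print(b[0])` → prints [9, 6, 420]
`print(len(b))` → prints 3
`print(c[0])` → prints [8, 3]

Answer:
[9, 6, 420]
3
[8, 3]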